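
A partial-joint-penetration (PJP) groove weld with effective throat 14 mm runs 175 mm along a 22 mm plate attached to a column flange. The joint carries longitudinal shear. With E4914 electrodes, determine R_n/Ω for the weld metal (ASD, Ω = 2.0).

E49XX → F_EXX = 490 MPa.
Effective throat (given) t_e = 14 mm.
A_we = 14 × 175 = 2450 mm².
F_nw = 0.6 F_EXX = 294 MPa.
R_n/Ω = (294 × 2450) / 2.0 × 10⁻³ = 360.2 kN.

R_n/Ω ≈ 360 kN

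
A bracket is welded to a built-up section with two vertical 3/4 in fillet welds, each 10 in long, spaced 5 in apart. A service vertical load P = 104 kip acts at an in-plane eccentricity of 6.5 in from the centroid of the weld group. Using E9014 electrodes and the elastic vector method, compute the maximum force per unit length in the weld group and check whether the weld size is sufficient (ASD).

E90XX → F_EXX = 90 ksi.
Total weld length L_w = 20 in. Treat welds as unit-width lines.
Polar moment about centroid: J = 2[d³/12 + d(b/2)²] = 2[10³/12 + 10×2.5²] = 291.7 in³.
Direct shear f_v = P/L_w = 104 / 20 = 5.2 kip/in (vertical).
Torsion M = P·e = 104 × 6.5 = 676 kip·in.
Critical point at (x, y) = (2.5, 5) from centroid. f_tx = M·y/J = 11.59 kip/in; f_ty = M·x/J = 5.794 kip/in.
Resultant f_max = √[f_tx² + (f_v + f_ty)²] = √[11.59² + (5.2 + 5.794)²] = 15.97 kip/in.
Capacity per unit length: r_n/Ω = (1/2.0) × 0.6 × 90 × (0.707 × 0.75) = 14.32 kip/in.
15.97 > 14.32 → NOT adequate.

f_max ≈ 16 kip/in; NOT adequate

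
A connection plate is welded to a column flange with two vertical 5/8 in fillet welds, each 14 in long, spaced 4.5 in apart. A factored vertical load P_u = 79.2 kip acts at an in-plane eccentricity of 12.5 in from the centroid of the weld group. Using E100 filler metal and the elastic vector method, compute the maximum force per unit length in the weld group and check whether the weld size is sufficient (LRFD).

E100XX → F_EXX = 100 ksi.
Total weld length L_w = 28 in. Treat welds as unit-width lines.
Polar moment about centroid: J = 2[d³/12 + d(b/2)²] = 2[14³/12 + 14×2.25²] = 599.1 in³.
Direct shear f_v = P/L_w = 79.2 / 28 = 2.829 kip/in (vertical).
Torsion M = P·e = 79.2 × 12.5 = 990 kip·in.
Critical point at (x, y) = (2.25, 7) from centroid. f_tx = M·y/J = 11.57 kip/in; f_ty = M·x/J = 3.718 kip/in.
Resultant f_max = √[f_tx² + (f_v + f_ty)²] = √[11.57² + (2.829 + 3.718)²] = 13.29 kip/in.
Capacity per unit length: φr_n = 0.75 × 0.6 × 100 × (0.707 × 0.625) = 19.88 kip/in.
13.29 ≤ 19.88 → adequate.

f_max ≈ 13.3 kip/in; adequate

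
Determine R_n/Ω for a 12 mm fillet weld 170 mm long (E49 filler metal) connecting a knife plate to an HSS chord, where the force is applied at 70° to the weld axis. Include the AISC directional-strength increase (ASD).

E49XX → F_EXX = 490 MPa.
t_e = 0.707 × 12 = 8.484 mm; A_we = 8.484 × 170 = 1442 mm².
Directional factor: 1.0 + 0.5 sin^1.5(70°) = 1.455.
F_nw = 0.6 × 490 × 1.455 = 427.9 MPa.
R_n/Ω = (427.9 × 1442) / 2.0 × 10⁻³ = 308.6 kN.

R_n/Ω ≈ 309 kN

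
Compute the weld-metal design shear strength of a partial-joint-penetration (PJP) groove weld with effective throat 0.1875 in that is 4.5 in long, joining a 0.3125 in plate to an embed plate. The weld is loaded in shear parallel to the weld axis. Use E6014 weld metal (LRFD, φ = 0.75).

φR_n ≈ 22.8 kips

E60XX → F_EXX = 60 ksi.
Effective throat (given) t_e = 0.1875 in.
A_we = 0.1875 × 4.5 = 0.8438 in².
F_nw = 0.6 F_EXX = 36 ksi.
φR_n = 0.75 × 36 × 0.8438 = 22.78 kips.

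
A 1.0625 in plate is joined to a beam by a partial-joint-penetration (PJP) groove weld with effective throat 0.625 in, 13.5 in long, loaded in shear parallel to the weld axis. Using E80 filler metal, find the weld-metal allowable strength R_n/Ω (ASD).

E80XX → F_EXX = 80 ksi.
Effective throat (given) t_e = 0.625 in.
A_we = 0.625 × 13.5 = 8.438 in².
F_nw = 0.6 F_EXX = 48 ksi.
R_n/Ω = (48 × 8.438) / 2.0 = 202.5 kip.

R_n/Ω ≈ 202 kip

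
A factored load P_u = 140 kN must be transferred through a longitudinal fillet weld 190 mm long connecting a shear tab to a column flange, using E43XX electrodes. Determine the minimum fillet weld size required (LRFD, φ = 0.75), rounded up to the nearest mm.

w = 6 mm

E43XX → F_EXX = 430 MPa.
Total weld length L = 190 mm.
Required throat t_e = P_u / (φ × 0.6 F_EXX × L) = 140 / (0.75 × 0.6 × 430 × 190 × 10⁻³) = 3.808 mm.
Required leg w = t_e / 0.707 = 5.386 mm → use 6 mm.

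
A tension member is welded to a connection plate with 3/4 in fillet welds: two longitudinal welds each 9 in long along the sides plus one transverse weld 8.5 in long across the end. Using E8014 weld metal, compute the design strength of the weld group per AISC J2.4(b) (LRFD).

φR_n ≈ 535 kip

E80XX → F_EXX = 80 ksi.
t_e = 0.707 × 0.75 = 0.5302 in.
R_nwl = 0.6 × 80 × 0.5302 × 18 = 458.1 kip (longitudinal, 2 welds).
R_nwt = 0.6 × 80 × 0.5302 × 8.5 = 216.3 kip (transverse, base value).
(i) R_nwl + R_nwt = 674.5 kip; (ii) 0.85 R_nwl + 1.5 R_nwt = 713.9 kip.
R_n = max = 713.9 kip [governs: (ii)]; φR_n = 535.4 kip.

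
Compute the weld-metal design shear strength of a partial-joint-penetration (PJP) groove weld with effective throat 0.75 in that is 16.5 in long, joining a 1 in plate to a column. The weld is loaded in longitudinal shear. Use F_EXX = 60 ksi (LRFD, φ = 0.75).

Effective throat (given) t_e = 0.75 in.
A_we = 0.75 × 16.5 = 12.38 in².
F_nw = 0.6 F_EXX = 36 ksi.
φR_n = 0.75 × 36 × 12.38 = 334.1 kips.

φR_n ≈ 334 kips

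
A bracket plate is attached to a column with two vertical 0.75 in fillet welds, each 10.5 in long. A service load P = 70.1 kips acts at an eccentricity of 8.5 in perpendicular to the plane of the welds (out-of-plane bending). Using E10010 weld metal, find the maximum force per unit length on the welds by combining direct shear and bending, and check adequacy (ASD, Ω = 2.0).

f_max ≈ 16.6 kip/in; NOT adequate

E100XX → F_EXX = 100 ksi.
L_w = 2 × 10.5 = 21 in; section modulus (unit throat) S = 2 × L²/6 = 36.75 in².
Direct shear f_v = P/L_w = 70.1/21 = 3.338 kip/in.
Moment M = P × e = 70.1 × 8.5 = 595.85 kip·in; bending f_b = M/S = 16.21 kip/in.
f_max = √(f_v² + f_b²) = √(3.338² + 16.21²) = 16.55 kip/in.
r_n/Ω = (1/2.0) × 0.6 × 100 × (0.707 × 0.75) = 15.91 kip/in → NOT adequate.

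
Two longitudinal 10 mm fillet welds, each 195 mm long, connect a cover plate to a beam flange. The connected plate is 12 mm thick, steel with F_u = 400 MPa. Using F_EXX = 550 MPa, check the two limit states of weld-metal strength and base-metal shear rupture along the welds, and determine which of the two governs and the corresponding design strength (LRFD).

t_e = 0.707 × 10 = 7.07 mm; L = 390 mm.
Weld metal: φR_n = 0.75 × 0.6 × 550 × 7.07 × 390 × 10⁻³ = 682.4 kN.
Base metal (shear rupture): φR_n = 0.75 × 0.6 × 400 × 12 × 390 × 10⁻³ = 842.4 kN.
Governing: weld metal.

φR_n ≈ 682 kN (weld metal governs)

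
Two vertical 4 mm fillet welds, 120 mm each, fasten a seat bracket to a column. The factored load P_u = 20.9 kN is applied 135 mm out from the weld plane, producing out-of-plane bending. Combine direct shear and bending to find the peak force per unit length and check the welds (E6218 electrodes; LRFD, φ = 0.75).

E62XX → F_EXX = 620 MPa.
L_w = 2 × 120 = 240 mm; section modulus (unit throat) S = 2 × L²/6 = 4800 mm².
Direct shear f_v = P/L_w = 20.9×10³/240 = 87.08 N/mm.
Moment M = P × e = 20.9×10³ × 135 = 2821500 N·mm; bending f_b = M/S = 587.8 N/mm.
f_max = √(f_v² + f_b²) = √(87.08² + 587.8²) = 594.2 N/mm.
φr_n = 0.75 × 0.6 × 620 × (0.707 × 4) = 789 N/mm → adequate.

f_max ≈ 594 N/mm; adequate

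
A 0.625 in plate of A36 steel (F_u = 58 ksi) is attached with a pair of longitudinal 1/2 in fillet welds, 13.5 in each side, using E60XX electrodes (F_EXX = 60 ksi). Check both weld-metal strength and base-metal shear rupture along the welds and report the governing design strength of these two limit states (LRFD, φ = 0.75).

φR_n ≈ 258 kips (weld metal governs)

t_e = 0.707 × 0.5 = 0.3535 in; L = 27 in.
Weld metal: φR_n = 0.75 × 0.6 × 60 × 0.3535 × 27 = 257.7 kips.
Base metal (shear rupture): φR_n = 0.75 × 0.6 × 58 × 0.625 × 27 = 440.4 kips.
Governing: weld metal.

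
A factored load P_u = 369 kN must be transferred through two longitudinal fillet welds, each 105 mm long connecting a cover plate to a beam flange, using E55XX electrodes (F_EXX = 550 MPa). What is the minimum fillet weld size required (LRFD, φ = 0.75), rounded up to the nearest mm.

Total weld length L = 210 mm.
Required throat t_e = P_u / (φ × 0.6 F_EXX × L) = 369 / (0.75 × 0.6 × 550 × 210 × 10⁻³) = 7.1 mm.
Required leg w = t_e / 0.707 = 10.04 mm → use 11 mm.

w = 11 mm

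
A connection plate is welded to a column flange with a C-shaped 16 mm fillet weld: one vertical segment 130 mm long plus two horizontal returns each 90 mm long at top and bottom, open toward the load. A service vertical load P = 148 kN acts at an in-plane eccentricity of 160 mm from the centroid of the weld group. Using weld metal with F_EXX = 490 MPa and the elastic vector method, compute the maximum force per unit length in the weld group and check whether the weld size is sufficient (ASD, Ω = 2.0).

Total weld length L_w = 310 mm. Treat welds as unit-width lines.
Centroid: x̄ = 2×90×45 / 310 = 26.13 mm from the vertical weld.
Polar moment about centroid: J = I_x + I_y = [130³/12 + 2×90×65²] + [130×26.13² + 2(90³/12 + 90×18.87²)] = 1218000 mm³.
Direct shear f_v = P/L_w = 148×10³ / 310 = 477.4 N/mm (vertical).
Torsion M = P·e = 148×10³ × 160 = 23680000 N·mm.
Critical point at (x, y) = (63.87, 65) from centroid. f_tx = M·y/J = 1264 N/mm; f_ty = M·x/J = 1242 N/mm.
Resultant f_max = √[f_tx² + (f_v + f_ty)²] = √[1264² + (477.4 + 1242)²] = 2134 N/mm.
Capacity per unit length: r_n/Ω = (1/2.0) × 0.6 × 490 × (0.707 × 16) = 1663 N/mm.
2134 > 1663 → NOT adequate.

f_max ≈ 2130 N/mm; NOT adequate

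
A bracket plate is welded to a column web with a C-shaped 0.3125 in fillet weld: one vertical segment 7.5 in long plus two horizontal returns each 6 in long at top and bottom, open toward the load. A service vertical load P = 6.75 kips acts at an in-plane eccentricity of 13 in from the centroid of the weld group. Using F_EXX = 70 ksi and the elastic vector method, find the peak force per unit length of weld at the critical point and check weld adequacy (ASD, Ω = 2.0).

f_max ≈ 2.02 kip/in; adequate

Total weld length L_w = 19.5 in. Treat welds as unit-width lines.
Centroid: x̄ = 2×6×3 / 19.5 = 1.846 in from the vertical weld.
Polar moment about centroid: J = I_x + I_y = [7.5³/12 + 2×6×3.75²] + [7.5×1.846² + 2(6³/12 + 6×1.154²)] = 281.4 in³.
Direct shear f_v = P/L_w = 6.75 / 19.5 = 0.3462 kip/in (vertical).
Torsion M = P·e = 6.75 × 13 = 87.75 kip·in.
Critical point at (x, y) = (4.154, 3.75) from centroid. f_tx = M·y/J = 1.169 kip/in; f_ty = M·x/J = 1.295 kip/in.
Resultant f_max = √[f_tx² + (f_v + f_ty)²] = √[1.169² + (0.3462 + 1.295)²] = 2.015 kip/in.
Capacity per unit length: r_n/Ω = (1/2.0) × 0.6 × 70 × (0.707 × 0.3125) = 4.64 kip/in.
2.015 ≤ 4.64 → adequate.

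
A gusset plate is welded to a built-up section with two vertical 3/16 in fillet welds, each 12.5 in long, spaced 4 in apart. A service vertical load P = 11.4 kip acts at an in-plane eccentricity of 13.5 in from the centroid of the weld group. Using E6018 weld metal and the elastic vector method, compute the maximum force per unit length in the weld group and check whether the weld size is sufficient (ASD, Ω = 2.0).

f_max ≈ 2.55 kip/in; NOT adequate

E60XX → F_EXX = 60 ksi.
Total weld length L_w = 25 in. Treat welds as unit-width lines.
Polar moment about centroid: J = 2[d³/12 + d(b/2)²] = 2[12.5³/12 + 12.5×2²] = 425.5 in³.
Direct shear f_v = P/L_w = 11.4 / 25 = 0.456 kip/in (vertical).
Torsion M = P·e = 11.4 × 13.5 = 153.9 kip·in.
Critical point at (x, y) = (2, 6.25) from centroid. f_tx = M·y/J = 2.26 kip/in; f_ty = M·x/J = 0.7233 kip/in.
Resultant f_max = √[f_tx² + (f_v + f_ty)²] = √[2.26² + (0.456 + 0.7233)²] = 2.55 kip/in.
Capacity per unit length: r_n/Ω = (1/2.0) × 0.6 × 60 × (0.707 × 0.1875) = 2.386 kip/in.
2.55 > 2.386 → NOT adequate.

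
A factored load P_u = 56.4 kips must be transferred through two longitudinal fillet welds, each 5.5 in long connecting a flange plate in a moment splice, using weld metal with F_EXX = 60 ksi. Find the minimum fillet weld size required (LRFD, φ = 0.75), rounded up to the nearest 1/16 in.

w = 5/16 in

Total weld length L = 11 in.
Required throat t_e = P_u / (φ × 0.6 F_EXX × L) = 56.4 / (0.75 × 0.6 × 60 × 11) = 0.1899 in.
Required leg w = t_e / 0.707 = 0.2686 in → use 5/16 in.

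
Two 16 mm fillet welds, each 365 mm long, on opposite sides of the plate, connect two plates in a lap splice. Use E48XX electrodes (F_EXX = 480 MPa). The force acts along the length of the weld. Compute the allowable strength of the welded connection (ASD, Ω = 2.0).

Effective throat t_e = 0.707 × 16 = 11.31 mm.
Total length L = 730 mm; A_we = 11.31 × 730 = 8258 mm².
F_nw = 0.6 F_EXX = 0.6 × 480 = 288 MPa.
R_n = 288 × 8258 × 10⁻³ = 2378 kN; R_n/Ω = 2378/2.0 = 1189 kN.

R_n/Ω ≈ 1190 kN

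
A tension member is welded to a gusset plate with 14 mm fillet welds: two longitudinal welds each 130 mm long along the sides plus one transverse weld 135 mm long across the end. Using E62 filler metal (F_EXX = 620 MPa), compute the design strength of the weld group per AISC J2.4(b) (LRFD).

t_e = 0.707 × 14 = 9.898 mm.
R_nwl = 0.6 × 620 × 9.898 × 260 × 10⁻³ = 957.3 kN (longitudinal, 2 welds).
R_nwt = 0.6 × 620 × 9.898 × 135 × 10⁻³ = 497.1 kN (transverse, base value).
(i) R_nwl + R_nwt = 1454 kN; (ii) 0.85 R_nwl + 1.5 R_nwt = 1559 kN.
R_n = max = 1559 kN [governs: (ii)]; φR_n = 1170 kN.

φR_n ≈ 1170 kN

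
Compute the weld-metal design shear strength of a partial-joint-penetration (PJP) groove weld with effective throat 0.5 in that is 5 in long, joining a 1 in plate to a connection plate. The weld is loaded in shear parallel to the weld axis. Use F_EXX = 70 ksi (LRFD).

φR_n ≈ 78.8 kips

Effective throat (given) t_e = 0.5 in.
A_we = 0.5 × 5 = 2.5 in².
F_nw = 0.6 F_EXX = 42 ksi.
φR_n = 0.75 × 42 × 2.5 = 78.75 kips.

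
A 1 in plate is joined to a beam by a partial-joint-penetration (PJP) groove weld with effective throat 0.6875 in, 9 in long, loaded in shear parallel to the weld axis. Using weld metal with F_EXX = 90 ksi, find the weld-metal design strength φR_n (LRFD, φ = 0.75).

φR_n ≈ 251 kip

Effective throat (given) t_e = 0.6875 in.
A_we = 0.6875 × 9 = 6.188 in².
F_nw = 0.6 F_EXX = 54 ksi.
φR_n = 0.75 × 54 × 6.188 = 250.6 kip.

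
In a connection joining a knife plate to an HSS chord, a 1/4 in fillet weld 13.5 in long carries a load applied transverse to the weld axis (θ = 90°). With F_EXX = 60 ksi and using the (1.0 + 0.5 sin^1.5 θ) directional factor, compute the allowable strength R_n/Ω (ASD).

R_n/Ω ≈ 64.4 kips

t_e = 0.707 × 0.25 = 0.1767 in; A_we = 0.1767 × 13.5 = 2.386 in².
Directional factor: 1.0 + 0.5 sin^1.5(90°) = 1.5.
F_nw = 0.6 × 60 × 1.5 = 54 ksi.
R_n/Ω = (54 × 2.386) / 2.0 = 64.43 kips.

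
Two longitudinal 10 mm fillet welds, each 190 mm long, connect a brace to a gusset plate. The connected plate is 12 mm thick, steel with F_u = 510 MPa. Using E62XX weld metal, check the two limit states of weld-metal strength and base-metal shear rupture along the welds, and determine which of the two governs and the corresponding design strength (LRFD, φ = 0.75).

φR_n ≈ 750 kN (weld metal governs)

E62XX → F_EXX = 620 MPa.
t_e = 0.707 × 10 = 7.07 mm; L = 380 mm.
Weld metal: φR_n = 0.75 × 0.6 × 620 × 7.07 × 380 × 10⁻³ = 749.6 kN.
Base metal (shear rupture): φR_n = 0.75 × 0.6 × 510 × 12 × 380 × 10⁻³ = 1047 kN.
Governing: weld metal.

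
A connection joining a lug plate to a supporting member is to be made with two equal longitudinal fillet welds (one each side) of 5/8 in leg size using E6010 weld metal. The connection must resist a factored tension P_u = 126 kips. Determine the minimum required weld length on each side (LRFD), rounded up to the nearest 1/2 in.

L = 5.5 in on each side

E60XX → F_EXX = 60 ksi.
Throat t_e = 0.707 × 0.625 = 0.4419 in.
φr_n = 0.75 × 0.6 × 60 × 0.4419 = 11.93 kips/in.
L_req = P_u / φr_n = 126 / 11.93 = 10.56 in total.
Per side: 10.56 / 2 = 5.281 in.
Round up → use L = 5.5 in on each side.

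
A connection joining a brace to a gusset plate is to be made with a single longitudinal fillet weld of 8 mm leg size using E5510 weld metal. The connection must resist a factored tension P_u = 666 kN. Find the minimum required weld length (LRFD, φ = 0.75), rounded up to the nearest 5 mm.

E55XX → F_EXX = 550 MPa.
Throat t_e = 0.707 × 8 = 5.656 mm.
φr_n = 0.75 × 0.6 × 550 × 5.656 × 10⁻³ = 1.4 kN/mm.
L_req = P_u / φr_n = 666 / 1.4 = 475.8 mm total.
Round up → use L = 480 mm.

L = 480 mm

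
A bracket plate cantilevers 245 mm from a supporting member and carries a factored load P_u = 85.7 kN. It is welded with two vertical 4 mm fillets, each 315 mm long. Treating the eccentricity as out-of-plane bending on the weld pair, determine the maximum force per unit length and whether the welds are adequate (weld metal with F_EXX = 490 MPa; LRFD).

f_max ≈ 649 N/mm; NOT adequate

L_w = 2 × 315 = 630 mm; section modulus (unit throat) S = 2 × L²/6 = 33080 mm².
Direct shear f_v = P/L_w = 85.7×10³/630 = 136 N/mm.
Moment M = P × e = 85.7×10³ × 245 = 20996000 N·mm; bending f_b = M/S = 634.8 N/mm.
f_max = √(f_v² + f_b²) = √(136² + 634.8²) = 649.2 N/mm.
φr_n = 0.75 × 0.6 × 490 × (0.707 × 4) = 623.6 N/mm → NOT adequate.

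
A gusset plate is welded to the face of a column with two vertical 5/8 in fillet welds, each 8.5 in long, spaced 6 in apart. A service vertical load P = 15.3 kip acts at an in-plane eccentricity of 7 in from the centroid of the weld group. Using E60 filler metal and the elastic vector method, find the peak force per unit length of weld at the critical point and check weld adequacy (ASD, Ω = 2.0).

f_max ≈ 2.8 kip/in; adequate

E60XX → F_EXX = 60 ksi.
Total weld length L_w = 17 in. Treat welds as unit-width lines.
Polar moment about centroid: J = 2[d³/12 + d(b/2)²] = 2[8.5³/12 + 8.5×3²] = 255.4 in³.
Direct shear f_v = P/L_w = 15.3 / 17 = 0.9 kip/in (vertical).
Torsion M = P·e = 15.3 × 7 = 107.1 kip·in.
Critical point at (x, y) = (3, 4.25) from centroid. f_tx = M·y/J = 1.783 kip/in; f_ty = M·x/J = 1.258 kip/in.
Resultant f_max = √[f_tx² + (f_v + f_ty)²] = √[1.783² + (0.9 + 1.258)²] = 2.799 kip/in.
Capacity per unit length: r_n/Ω = (1/2.0) × 0.6 × 60 × (0.707 × 0.625) = 7.954 kip/in.
2.799 ≤ 7.954 → adequate.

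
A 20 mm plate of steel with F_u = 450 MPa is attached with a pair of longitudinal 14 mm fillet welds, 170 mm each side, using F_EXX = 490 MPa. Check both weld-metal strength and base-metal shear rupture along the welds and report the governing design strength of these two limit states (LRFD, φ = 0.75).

φR_n ≈ 742 kN (weld metal governs)

t_e = 0.707 × 14 = 9.898 mm; L = 340 mm.
Weld metal: φR_n = 0.75 × 0.6 × 490 × 9.898 × 340 × 10⁻³ = 742.1 kN.
Base metal (shear rupture): φR_n = 0.75 × 0.6 × 450 × 20 × 340 × 10⁻³ = 1377 kN.
Governing: weld metal.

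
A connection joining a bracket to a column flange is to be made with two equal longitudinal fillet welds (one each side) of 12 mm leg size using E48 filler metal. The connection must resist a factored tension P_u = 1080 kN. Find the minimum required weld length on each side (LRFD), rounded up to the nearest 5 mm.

E48XX → F_EXX = 480 MPa.
Throat t_e = 0.707 × 12 = 8.484 mm.
φr_n = 0.75 × 0.6 × 480 × 8.484 × 10⁻³ = 1.833 kN/mm.
L_req = P_u / φr_n = 1080 / 1.833 = 589.3 mm total.
Per side: 589.3 / 2 = 294.7 mm.
Round up → use L = 295 mm on each side.

L = 295 mm on each side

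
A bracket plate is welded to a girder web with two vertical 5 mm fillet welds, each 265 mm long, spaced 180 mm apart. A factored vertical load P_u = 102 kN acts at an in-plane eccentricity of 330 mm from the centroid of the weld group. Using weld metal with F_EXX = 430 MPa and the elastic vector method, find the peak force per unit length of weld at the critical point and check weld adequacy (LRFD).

f_max ≈ 852 N/mm; NOT adequate

Total weld length L_w = 530 mm. Treat welds as unit-width lines.
Polar moment about centroid: J = 2[d³/12 + d(b/2)²] = 2[265³/12 + 265×90²] = 7395000 mm³.
Direct shear f_v = P/L_w = 102×10³ / 530 = 192.5 N/mm (vertical).
Torsion M = P·e = 102×10³ × 330 = 33660000 N·mm.
Critical point at (x, y) = (90, 132.5) from centroid. f_tx = M·y/J = 603.1 N/mm; f_ty = M·x/J = 409.7 N/mm.
Resultant f_max = √[f_tx² + (f_v + f_ty)²] = √[603.1² + (192.5 + 409.7)²] = 852.3 N/mm.
Capacity per unit length: φr_n = 0.75 × 0.6 × 430 × (0.707 × 5) = 684 N/mm.
852.3 > 684 → NOT adequate.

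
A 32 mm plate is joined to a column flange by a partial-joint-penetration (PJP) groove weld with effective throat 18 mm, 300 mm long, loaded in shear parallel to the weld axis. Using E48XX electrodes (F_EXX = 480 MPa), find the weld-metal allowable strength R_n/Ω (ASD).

Effective throat (given) t_e = 18 mm.
A_we = 18 × 300 = 5400 mm².
F_nw = 0.6 F_EXX = 288 MPa.
R_n/Ω = (288 × 5400) / 2.0 × 10⁻³ = 777.6 kN.

R_n/Ω ≈ 778 kN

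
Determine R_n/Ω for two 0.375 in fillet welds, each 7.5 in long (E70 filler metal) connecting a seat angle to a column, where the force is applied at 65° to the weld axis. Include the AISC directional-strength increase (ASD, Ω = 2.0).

R_n/Ω ≈ 120 kip

E70XX → F_EXX = 70 ksi.
t_e = 0.707 × 0.375 = 0.2651 in; A_we = 0.2651 × 15 = 3.977 in².
Directional factor: 1.0 + 0.5 sin^1.5(65°) = 1.431.
F_nw = 0.6 × 70 × 1.431 = 60.12 ksi.
R_n/Ω = (60.12 × 3.977) / 2.0 = 119.5 kip.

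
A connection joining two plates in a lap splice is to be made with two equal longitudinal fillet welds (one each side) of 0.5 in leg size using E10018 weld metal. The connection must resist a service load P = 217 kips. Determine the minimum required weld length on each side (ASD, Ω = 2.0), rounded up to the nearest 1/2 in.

E100XX → F_EXX = 100 ksi.
Throat t_e = 0.707 × 0.5 = 0.3535 in.
r_n/Ω = (0.6 × 100 × 0.3535) / 2.0 = 10.6 kip/in.
L_req = P / (r_n/Ω) = 217 / 10.6 = 20.46 in total.
Per side: 20.46 / 2 = 10.23 in.
Round up → use L = 10.5 in on each side.

L = 10.5 in on each side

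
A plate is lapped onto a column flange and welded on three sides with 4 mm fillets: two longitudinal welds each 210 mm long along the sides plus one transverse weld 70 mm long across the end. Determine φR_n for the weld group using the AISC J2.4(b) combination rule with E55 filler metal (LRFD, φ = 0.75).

E55XX → F_EXX = 550 MPa.
t_e = 0.707 × 4 = 2.828 mm.
R_nwl = 0.6 × 550 × 2.828 × 420 × 10⁻³ = 392 kN (longitudinal, 2 welds).
R_nwt = 0.6 × 550 × 2.828 × 70 × 10⁻³ = 65.33 kN (transverse, base value).
(i) R_nwl + R_nwt = 457.3 kN; (ii) 0.85 R_nwl + 1.5 R_nwt = 431.2 kN.
R_n = max = 457.3 kN [governs: (i)]; φR_n = 343 kN.

φR_n ≈ 343 kN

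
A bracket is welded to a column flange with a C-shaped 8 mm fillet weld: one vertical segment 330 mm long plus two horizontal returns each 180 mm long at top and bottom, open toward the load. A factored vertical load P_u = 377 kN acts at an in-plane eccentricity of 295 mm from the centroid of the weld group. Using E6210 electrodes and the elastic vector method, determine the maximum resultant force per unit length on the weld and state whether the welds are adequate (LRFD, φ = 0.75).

f_max ≈ 1940 N/mm; NOT adequate

E62XX → F_EXX = 620 MPa.
Total weld length L_w = 690 mm. Treat welds as unit-width lines.
Centroid: x̄ = 2×180×90 / 690 = 46.96 mm from the vertical weld.
Polar moment about centroid: J = I_x + I_y = [330³/12 + 2×180×165²] + [330×46.96² + 2(180³/12 + 180×43.04²)] = 15160000 mm³.
Direct shear f_v = P/L_w = 377×10³ / 690 = 546.4 N/mm (vertical).
Torsion M = P·e = 377×10³ × 295 = 111220000 N·mm.
Critical point at (x, y) = (133, 165) from centroid. f_tx = M·y/J = 1210 N/mm; f_ty = M·x/J = 975.9 N/mm.
Resultant f_max = √[f_tx² + (f_v + f_ty)²] = √[1210² + (546.4 + 975.9)²] = 1945 N/mm.
Capacity per unit length: φr_n = 0.75 × 0.6 × 620 × (0.707 × 8) = 1578 N/mm.
1945 > 1578 → NOT adequate.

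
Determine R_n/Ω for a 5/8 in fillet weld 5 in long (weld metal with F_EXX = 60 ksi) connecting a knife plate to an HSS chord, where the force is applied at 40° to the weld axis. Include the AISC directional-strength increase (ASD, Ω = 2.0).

R_n/Ω ≈ 50 kips

t_e = 0.707 × 0.625 = 0.4419 in; A_we = 0.4419 × 5 = 2.209 in².
Directional factor: 1.0 + 0.5 sin^1.5(40°) = 1.258.
F_nw = 0.6 × 60 × 1.258 = 45.28 ksi.
R_n/Ω = (45.28 × 2.209) / 2.0 = 50.02 kips.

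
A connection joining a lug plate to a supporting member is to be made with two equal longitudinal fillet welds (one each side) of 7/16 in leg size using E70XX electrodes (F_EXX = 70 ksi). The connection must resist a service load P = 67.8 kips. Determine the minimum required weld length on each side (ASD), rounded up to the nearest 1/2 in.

Throat t_e = 0.707 × 0.4375 = 0.3093 in.
r_n/Ω = (0.6 × 70 × 0.3093) / 2.0 = 6.496 kip/in.
L_req = P / (r_n/Ω) = 67.8 / 6.496 = 10.44 in total.
Per side: 10.44 / 2 = 5.219 in.
Round up → use L = 5.5 in on each side.

L = 5.5 in on each side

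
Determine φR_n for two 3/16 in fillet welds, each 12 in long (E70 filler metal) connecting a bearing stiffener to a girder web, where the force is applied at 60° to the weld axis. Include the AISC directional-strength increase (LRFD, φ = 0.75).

φR_n ≈ 141 kip

E70XX → F_EXX = 70 ksi.
t_e = 0.707 × 0.1875 = 0.1326 in; A_we = 0.1326 × 24 = 3.181 in².
Directional factor: 1.0 + 0.5 sin^1.5(60°) = 1.403.
F_nw = 0.6 × 70 × 1.403 = 58.92 ksi.
φR_n = 0.75 × 58.92 × 3.181 = 140.6 kip.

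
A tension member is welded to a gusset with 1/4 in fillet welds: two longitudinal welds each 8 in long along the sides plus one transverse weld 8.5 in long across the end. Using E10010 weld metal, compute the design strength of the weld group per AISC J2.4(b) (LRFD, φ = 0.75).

φR_n ≈ 210 kips

E100XX → F_EXX = 100 ksi.
t_e = 0.707 × 0.25 = 0.1767 in.
R_nwl = 0.6 × 100 × 0.1767 × 16 = 169.7 kips (longitudinal, 2 welds).
R_nwt = 0.6 × 100 × 0.1767 × 8.5 = 90.14 kips (transverse, base value).
(i) R_nwl + R_nwt = 259.8 kips; (ii) 0.85 R_nwl + 1.5 R_nwt = 279.4 kips.
R_n = max = 279.4 kips [governs: (ii)]; φR_n = 209.6 kips.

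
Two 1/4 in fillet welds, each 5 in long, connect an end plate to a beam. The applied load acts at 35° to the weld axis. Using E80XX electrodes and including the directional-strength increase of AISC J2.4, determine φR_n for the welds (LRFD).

φR_n ≈ 77.5 kip

E80XX → F_EXX = 80 ksi.
t_e = 0.707 × 0.25 = 0.1767 in; A_we = 0.1767 × 10 = 1.767 in².
Directional factor: 1.0 + 0.5 sin^1.5(35°) = 1.217.
F_nw = 0.6 × 80 × 1.217 = 58.43 ksi.
φR_n = 0.75 × 58.43 × 1.767 = 77.45 kip.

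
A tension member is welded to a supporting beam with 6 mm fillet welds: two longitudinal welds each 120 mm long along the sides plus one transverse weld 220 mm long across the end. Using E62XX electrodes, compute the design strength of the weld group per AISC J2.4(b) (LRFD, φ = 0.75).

E62XX → F_EXX = 620 MPa.
t_e = 0.707 × 6 = 4.242 mm.
R_nwl = 0.6 × 620 × 4.242 × 240 × 10⁻³ = 378.7 kN (longitudinal, 2 welds).
R_nwt = 0.6 × 620 × 4.242 × 220 × 10⁻³ = 347.2 kN (transverse, base value).
(i) R_nwl + R_nwt = 725.9 kN; (ii) 0.85 R_nwl + 1.5 R_nwt = 842.7 kN.
R_n = max = 842.7 kN [governs: (ii)]; φR_n = 632 kN.

φR_n ≈ 632 kN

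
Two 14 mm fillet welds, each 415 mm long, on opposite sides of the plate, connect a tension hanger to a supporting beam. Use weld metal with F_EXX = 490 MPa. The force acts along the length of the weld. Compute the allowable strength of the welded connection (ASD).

Effective throat t_e = 0.707 × 14 = 9.898 mm.
Total length L = 830 mm; A_we = 9.898 × 830 = 8215 mm².
F_nw = 0.6 F_EXX = 0.6 × 490 = 294 MPa.
R_n = 294 × 8215 × 10⁻³ = 2415 kN; R_n/Ω = 2415/2.0 = 1208 kN.

R_n/Ω ≈ 1210 kN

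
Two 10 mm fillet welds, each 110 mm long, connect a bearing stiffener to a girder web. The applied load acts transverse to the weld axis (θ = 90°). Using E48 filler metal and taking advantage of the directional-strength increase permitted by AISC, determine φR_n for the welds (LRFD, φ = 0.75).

φR_n ≈ 504 kN

E48XX → F_EXX = 480 MPa.
t_e = 0.707 × 10 = 7.07 mm; A_we = 7.07 × 220 = 1555 mm².
Directional factor: 1.0 + 0.5 sin^1.5(90°) = 1.5.
F_nw = 0.6 × 480 × 1.5 = 432 MPa.
φR_n = 0.75 × 432 × 1555 × 10⁻³ = 503.9 kN.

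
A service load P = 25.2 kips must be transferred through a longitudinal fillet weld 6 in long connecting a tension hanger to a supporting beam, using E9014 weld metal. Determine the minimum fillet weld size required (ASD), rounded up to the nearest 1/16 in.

w = 1/4 in

E90XX → F_EXX = 90 ksi.
Total weld length L = 6 in.
Required throat t_e = P × Ω / (0.6 F_EXX × L) = 25.2 × 2.0 / (0.6 × 90 × 6) = 0.1556 in.
Required leg w = t_e / 0.707 = 0.22 in → use 1/4 in.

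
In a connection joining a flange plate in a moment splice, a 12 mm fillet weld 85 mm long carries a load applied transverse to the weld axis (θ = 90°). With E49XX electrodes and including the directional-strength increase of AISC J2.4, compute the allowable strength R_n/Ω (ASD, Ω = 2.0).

R_n/Ω ≈ 159 kN

E49XX → F_EXX = 490 MPa.
t_e = 0.707 × 12 = 8.484 mm; A_we = 8.484 × 85 = 721.1 mm².
Directional factor: 1.0 + 0.5 sin^1.5(90°) = 1.5.
F_nw = 0.6 × 490 × 1.5 = 441 MPa.
R_n/Ω = (441 × 721.1) / 2.0 × 10⁻³ = 159 kN.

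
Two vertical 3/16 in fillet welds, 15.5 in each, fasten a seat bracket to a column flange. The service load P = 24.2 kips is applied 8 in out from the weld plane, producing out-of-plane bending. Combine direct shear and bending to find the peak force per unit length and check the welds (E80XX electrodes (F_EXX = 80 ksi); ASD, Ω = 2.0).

f_max ≈ 2.54 kip/in; adequate

L_w = 2 × 15.5 = 31 in; section modulus (unit throat) S = 2 × L²/6 = 80.08 in².
Direct shear f_v = P/L_w = 24.2/31 = 0.7806 kip/in.
Moment M = P × e = 24.2 × 8 = 193.6 kip·in; bending f_b = M/S = 2.417 kip/in.
f_max = √(f_v² + f_b²) = √(0.7806² + 2.417²) = 2.54 kip/in.
r_n/Ω = (1/2.0) × 0.6 × 80 × (0.707 × 0.1875) = 3.181 kip/in → adequate.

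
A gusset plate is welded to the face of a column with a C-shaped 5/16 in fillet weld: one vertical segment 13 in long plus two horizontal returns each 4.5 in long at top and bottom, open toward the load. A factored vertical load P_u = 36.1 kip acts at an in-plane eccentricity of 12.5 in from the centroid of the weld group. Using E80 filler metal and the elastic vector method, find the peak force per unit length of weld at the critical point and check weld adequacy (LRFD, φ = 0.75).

E80XX → F_EXX = 80 ksi.
Total weld length L_w = 22 in. Treat welds as unit-width lines.
Centroid: x̄ = 2×4.5×2.25 / 22 = 0.9205 in from the vertical weld.
Polar moment about centroid: J = I_x + I_y = [13³/12 + 2×4.5×6.5²] + [13×0.9205² + 2(4.5³/12 + 4.5×1.33²)] = 605.4 in³.
Direct shear f_v = P/L_w = 36.1 / 22 = 1.641 kip/in (vertical).
Torsion M = P·e = 36.1 × 12.5 = 451.25 kip·in.
Critical point at (x, y) = (3.58, 6.5) from centroid. f_tx = M·y/J = 4.845 kip/in; f_ty = M·x/J = 2.668 kip/in.
Resultant f_max = √[f_tx² + (f_v + f_ty)²] = √[4.845² + (1.641 + 2.668)²] = 6.484 kip/in.
Capacity per unit length: φr_n = 0.75 × 0.6 × 80 × (0.707 × 0.3125) = 7.954 kip/in.
6.484 ≤ 7.954 → adequate.

f_max ≈ 6.48 kip/in; adequate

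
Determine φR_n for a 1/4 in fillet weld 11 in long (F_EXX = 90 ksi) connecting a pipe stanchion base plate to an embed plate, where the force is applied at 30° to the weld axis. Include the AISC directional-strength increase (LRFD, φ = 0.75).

t_e = 0.707 × 0.25 = 0.1767 in; A_we = 0.1767 × 11 = 1.944 in².
Directional factor: 1.0 + 0.5 sin^1.5(30°) = 1.177.
F_nw = 0.6 × 90 × 1.177 = 63.55 ksi.
φR_n = 0.75 × 63.55 × 1.944 = 92.66 kips.

φR_n ≈ 92.7 kips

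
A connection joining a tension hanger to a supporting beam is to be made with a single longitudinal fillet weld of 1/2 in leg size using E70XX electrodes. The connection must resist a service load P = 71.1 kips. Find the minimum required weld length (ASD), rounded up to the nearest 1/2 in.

E70XX → F_EXX = 70 ksi.
Throat t_e = 0.707 × 0.5 = 0.3535 in.
r_n/Ω = (0.6 × 70 × 0.3535) / 2.0 = 7.423 kip/in.
L_req = P / (r_n/Ω) = 71.1 / 7.423 = 9.578 in total.
Round up → use L = 10 in.

L = 10 in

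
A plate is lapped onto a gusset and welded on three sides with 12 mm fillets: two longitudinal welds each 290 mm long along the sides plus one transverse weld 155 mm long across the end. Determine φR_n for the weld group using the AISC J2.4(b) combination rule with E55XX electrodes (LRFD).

φR_n ≈ 1540 kN

E55XX → F_EXX = 550 MPa.
t_e = 0.707 × 12 = 8.484 mm.
R_nwl = 0.6 × 550 × 8.484 × 580 × 10⁻³ = 1624 kN (longitudinal, 2 welds).
R_nwt = 0.6 × 550 × 8.484 × 155 × 10⁻³ = 434 kN (transverse, base value).
(i) R_nwl + R_nwt = 2058 kN; (ii) 0.85 R_nwl + 1.5 R_nwt = 2031 kN.
R_n = max = 2058 kN [governs: (i)]; φR_n = 1543 kN.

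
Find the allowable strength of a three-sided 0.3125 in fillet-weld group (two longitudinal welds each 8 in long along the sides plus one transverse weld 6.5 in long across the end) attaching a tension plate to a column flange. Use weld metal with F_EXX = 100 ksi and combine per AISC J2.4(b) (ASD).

R_n/Ω ≈ 155 kip

t_e = 0.707 × 0.3125 = 0.2209 in.
R_nwl = 0.6 × 100 × 0.2209 × 16 = 212.1 kip (longitudinal, 2 welds).
R_nwt = 0.6 × 100 × 0.2209 × 6.5 = 86.17 kip (transverse, base value).
(i) R_nwl + R_nwt = 298.3 kip; (ii) 0.85 R_nwl + 1.5 R_nwt = 309.5 kip.
R_n = max = 309.5 kip [governs: (ii)]; R_n/Ω = 154.8 kip.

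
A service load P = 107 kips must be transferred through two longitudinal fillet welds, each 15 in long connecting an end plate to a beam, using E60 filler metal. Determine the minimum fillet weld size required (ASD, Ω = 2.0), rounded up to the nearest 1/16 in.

E60XX → F_EXX = 60 ksi.
Total weld length L = 30 in.
Required throat t_e = P × Ω / (0.6 F_EXX × L) = 107 × 2.0 / (0.6 × 60 × 30) = 0.1981 in.
Required leg w = t_e / 0.707 = 0.2803 in → use 5/16 in.

w = 5/16 in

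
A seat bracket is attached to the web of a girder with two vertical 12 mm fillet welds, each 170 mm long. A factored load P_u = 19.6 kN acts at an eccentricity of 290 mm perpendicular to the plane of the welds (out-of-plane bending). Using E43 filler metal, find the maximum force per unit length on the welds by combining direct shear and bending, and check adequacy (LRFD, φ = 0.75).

E43XX → F_EXX = 430 MPa.
L_w = 2 × 170 = 340 mm; section modulus (unit throat) S = 2 × L²/6 = 9633 mm².
Direct shear f_v = P/L_w = 19.6×10³/340 = 57.65 N/mm.
Moment M = P × e = 19.6×10³ × 290 = 5684000 N·mm; bending f_b = M/S = 590 N/mm.
f_max = √(f_v² + f_b²) = √(57.65² + 590²) = 592.8 N/mm.
φr_n = 0.75 × 0.6 × 430 × (0.707 × 12) = 1642 N/mm → adequate.

f_max ≈ 593 N/mm; adequate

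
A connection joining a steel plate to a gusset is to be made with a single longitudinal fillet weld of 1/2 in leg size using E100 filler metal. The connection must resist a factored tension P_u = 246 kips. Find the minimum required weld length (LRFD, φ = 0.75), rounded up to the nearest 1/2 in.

L = 15.5 in

E100XX → F_EXX = 100 ksi.
Throat t_e = 0.707 × 0.5 = 0.3535 in.
φr_n = 0.75 × 0.6 × 100 × 0.3535 = 15.91 kips/in.
L_req = P_u / φr_n = 246 / 15.91 = 15.46 in total.
Round up → use L = 15.5 in.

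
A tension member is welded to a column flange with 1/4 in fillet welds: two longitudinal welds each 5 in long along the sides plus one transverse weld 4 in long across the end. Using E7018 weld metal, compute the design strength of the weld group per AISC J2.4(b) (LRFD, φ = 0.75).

φR_n ≈ 80.7 kip

E70XX → F_EXX = 70 ksi.
t_e = 0.707 × 0.25 = 0.1767 in.
R_nwl = 0.6 × 70 × 0.1767 × 10 = 74.23 kip (longitudinal, 2 welds).
R_nwt = 0.6 × 70 × 0.1767 × 4 = 29.69 kip (transverse, base value).
(i) R_nwl + R_nwt = 103.9 kip; (ii) 0.85 R_nwl + 1.5 R_nwt = 107.6 kip.
R_n = max = 107.6 kip [governs: (ii)]; φR_n = 80.73 kip.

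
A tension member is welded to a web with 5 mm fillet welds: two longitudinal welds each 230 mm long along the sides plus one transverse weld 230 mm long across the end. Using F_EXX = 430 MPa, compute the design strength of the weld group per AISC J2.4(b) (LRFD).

φR_n ≈ 503 kN

t_e = 0.707 × 5 = 3.535 mm.
R_nwl = 0.6 × 430 × 3.535 × 460 × 10⁻³ = 419.5 kN (longitudinal, 2 welds).
R_nwt = 0.6 × 430 × 3.535 × 230 × 10⁻³ = 209.8 kN (transverse, base value).
(i) R_nwl + R_nwt = 629.3 kN; (ii) 0.85 R_nwl + 1.5 R_nwt = 671.3 kN.
R_n = max = 671.3 kN [governs: (ii)]; φR_n = 503.4 kN.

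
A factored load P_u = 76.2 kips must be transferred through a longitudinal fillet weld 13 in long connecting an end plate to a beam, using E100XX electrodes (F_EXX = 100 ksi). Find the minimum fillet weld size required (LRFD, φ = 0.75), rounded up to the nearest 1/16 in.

w = 3/16 in

Total weld length L = 13 in.
Required throat t_e = P_u / (φ × 0.6 F_EXX × L) = 76.2 / (0.75 × 0.6 × 100 × 13) = 0.1303 in.
Required leg w = t_e / 0.707 = 0.1842 in → use 3/16 in.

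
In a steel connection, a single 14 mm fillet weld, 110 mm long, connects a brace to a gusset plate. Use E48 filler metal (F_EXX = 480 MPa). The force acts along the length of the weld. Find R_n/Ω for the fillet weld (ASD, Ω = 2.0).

Effective throat t_e = 0.707 × 14 = 9.898 mm.
Total length L = 110 mm; A_we = 9.898 × 110 = 1089 mm².
F_nw = 0.6 F_EXX = 0.6 × 480 = 288 MPa.
R_n = 288 × 1089 × 10⁻³ = 313.6 kN; R_n/Ω = 313.6/2.0 = 156.8 kN.

R_n/Ω ≈ 157 kN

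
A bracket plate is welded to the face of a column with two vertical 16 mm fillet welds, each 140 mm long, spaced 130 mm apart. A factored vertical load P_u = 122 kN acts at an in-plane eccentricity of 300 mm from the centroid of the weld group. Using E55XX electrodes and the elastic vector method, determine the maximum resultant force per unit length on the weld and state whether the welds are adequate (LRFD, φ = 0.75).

E55XX → F_EXX = 550 MPa.
Total weld length L_w = 280 mm. Treat welds as unit-width lines.
Polar moment about centroid: J = 2[d³/12 + d(b/2)²] = 2[140³/12 + 140×65²] = 1640000 mm³.
Direct shear f_v = P/L_w = 122×10³ / 280 = 435.7 N/mm (vertical).
Torsion M = P·e = 122×10³ × 300 = 36600000 N·mm.
Critical point at (x, y) = (65, 70) from centroid. f_tx = M·y/J = 1562 N/mm; f_ty = M·x/J = 1450 N/mm.
Resultant f_max = √[f_tx² + (f_v + f_ty)²] = √[1562² + (435.7 + 1450)²] = 2449 N/mm.
Capacity per unit length: φr_n = 0.75 × 0.6 × 550 × (0.707 × 16) = 2800 N/mm.
2449 ≤ 2800 → adequate.

f_max ≈ 2450 N/mm; adequate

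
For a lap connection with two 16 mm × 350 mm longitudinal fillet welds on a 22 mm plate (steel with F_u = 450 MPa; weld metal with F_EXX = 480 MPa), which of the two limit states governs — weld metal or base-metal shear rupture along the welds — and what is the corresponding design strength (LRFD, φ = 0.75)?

t_e = 0.707 × 16 = 11.31 mm; L = 700 mm.
Weld metal: φR_n = 0.75 × 0.6 × 480 × 11.31 × 700 × 10⁻³ = 1710 kN.
Base metal (shear rupture): φR_n = 0.75 × 0.6 × 450 × 22 × 700 × 10⁻³ = 3118 kN.
Governing: weld metal.

φR_n ≈ 1710 kN (weld metal governs)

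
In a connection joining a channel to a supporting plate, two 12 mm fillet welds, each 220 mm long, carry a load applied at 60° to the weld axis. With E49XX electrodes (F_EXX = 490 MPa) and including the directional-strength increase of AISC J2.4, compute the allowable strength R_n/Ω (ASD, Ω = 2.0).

R_n/Ω ≈ 770 kN

t_e = 0.707 × 12 = 8.484 mm; A_we = 8.484 × 440 = 3733 mm².
Directional factor: 1.0 + 0.5 sin^1.5(60°) = 1.403.
F_nw = 0.6 × 490 × 1.403 = 412.5 MPa.
R_n/Ω = (412.5 × 3733) / 2.0 × 10⁻³ = 769.9 kN.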